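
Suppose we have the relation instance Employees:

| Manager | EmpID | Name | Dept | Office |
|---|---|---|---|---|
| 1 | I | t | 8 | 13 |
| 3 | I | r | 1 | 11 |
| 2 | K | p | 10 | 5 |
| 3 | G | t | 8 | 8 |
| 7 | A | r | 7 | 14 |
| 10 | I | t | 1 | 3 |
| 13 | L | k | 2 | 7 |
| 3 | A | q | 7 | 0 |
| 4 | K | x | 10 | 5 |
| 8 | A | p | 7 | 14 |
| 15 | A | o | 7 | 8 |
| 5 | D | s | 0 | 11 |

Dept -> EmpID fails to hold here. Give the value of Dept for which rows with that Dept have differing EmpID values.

Dept=8: 2 rows → EmpID takes values {I, G} — violation
Dept=1: 2 rows → EmpID = I, I ✓
Dept=10: 2 rows → EmpID = K, K ✓
Dept=7: 4 rows → EmpID = A, A, A, A ✓
Dept=2: 1 row → EmpID = L ✓
Dept=0: 1 row → EmpID = D ✓
The only Dept value with inconsistent EmpID is Dept=8.

8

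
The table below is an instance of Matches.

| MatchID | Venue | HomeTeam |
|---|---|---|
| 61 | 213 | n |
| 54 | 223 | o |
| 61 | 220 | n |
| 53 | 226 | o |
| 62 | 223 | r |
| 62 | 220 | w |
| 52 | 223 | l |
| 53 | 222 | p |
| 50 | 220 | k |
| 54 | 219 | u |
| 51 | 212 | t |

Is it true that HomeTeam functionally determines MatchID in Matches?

HomeTeam=n: 2 rows → MatchID = 61, 61 ✓
HomeTeam=o: 2 rows → MatchID takes values {54, 53} — violation
HomeTeam=r: 1 row → MatchID = 62 ✓
HomeTeam=w: 1 row → MatchID = 62 ✓
HomeTeam=l: 1 row → MatchID = 52 ✓
HomeTeam=p: 1 row → MatchID = 53 ✓
HomeTeam=k: 1 row → MatchID = 50 ✓
HomeTeam=u: 1 row → MatchID = 54 ✓
HomeTeam=t: 1 row → MatchID = 51 ✓
Two rows agree on HomeTeam but differ on MatchID, so HomeTeam -> MatchID does not hold.

No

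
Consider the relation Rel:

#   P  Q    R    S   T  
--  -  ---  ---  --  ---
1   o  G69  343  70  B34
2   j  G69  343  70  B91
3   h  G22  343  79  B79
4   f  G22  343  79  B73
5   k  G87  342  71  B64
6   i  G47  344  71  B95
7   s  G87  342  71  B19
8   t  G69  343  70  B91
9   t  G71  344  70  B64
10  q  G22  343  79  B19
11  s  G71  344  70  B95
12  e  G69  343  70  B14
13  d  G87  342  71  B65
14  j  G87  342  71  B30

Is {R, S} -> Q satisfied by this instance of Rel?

Yes

(R=343, S=70): rows 1, 2, 8, 12 → Q = G69, G69, G69, G69 ✓
(R=343, S=79): rows 3, 4, 10 → Q = G22, G22, G22 ✓
(R=342, S=71): rows 5, 7, 13, 14 → Q = G87, G87, G87, G87 ✓
(R=344, S=71): row 6 → Q = G47 ✓
(R=344, S=70): rows 9, 11 → Q = G71, G71 ✓
Every {R, S} value is associated with a single Q value, so {R, S} -> Q holds.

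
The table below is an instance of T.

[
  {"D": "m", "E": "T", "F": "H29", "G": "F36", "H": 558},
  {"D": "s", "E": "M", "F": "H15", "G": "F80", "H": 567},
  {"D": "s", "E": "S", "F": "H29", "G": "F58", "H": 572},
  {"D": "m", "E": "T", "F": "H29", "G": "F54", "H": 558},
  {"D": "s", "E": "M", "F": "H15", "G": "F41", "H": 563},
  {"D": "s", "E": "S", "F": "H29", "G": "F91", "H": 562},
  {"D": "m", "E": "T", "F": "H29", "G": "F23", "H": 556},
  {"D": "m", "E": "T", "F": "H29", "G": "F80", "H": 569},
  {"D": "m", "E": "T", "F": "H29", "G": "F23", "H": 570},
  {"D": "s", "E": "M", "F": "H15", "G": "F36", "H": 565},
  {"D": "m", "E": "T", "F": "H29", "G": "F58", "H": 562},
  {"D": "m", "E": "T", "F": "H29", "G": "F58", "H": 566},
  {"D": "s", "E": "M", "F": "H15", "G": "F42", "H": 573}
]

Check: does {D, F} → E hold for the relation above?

(D=m, F=H29): 7 rows → E = T, T, T, T, T, T, T ✓
(D=s, F=H15): 4 rows → E = M, M, M, M ✓
(D=s, F=H29): 2 rows → E = S, S ✓
Every {D, F} value is associated with a single E value, so {D, F} → E holds.

Yes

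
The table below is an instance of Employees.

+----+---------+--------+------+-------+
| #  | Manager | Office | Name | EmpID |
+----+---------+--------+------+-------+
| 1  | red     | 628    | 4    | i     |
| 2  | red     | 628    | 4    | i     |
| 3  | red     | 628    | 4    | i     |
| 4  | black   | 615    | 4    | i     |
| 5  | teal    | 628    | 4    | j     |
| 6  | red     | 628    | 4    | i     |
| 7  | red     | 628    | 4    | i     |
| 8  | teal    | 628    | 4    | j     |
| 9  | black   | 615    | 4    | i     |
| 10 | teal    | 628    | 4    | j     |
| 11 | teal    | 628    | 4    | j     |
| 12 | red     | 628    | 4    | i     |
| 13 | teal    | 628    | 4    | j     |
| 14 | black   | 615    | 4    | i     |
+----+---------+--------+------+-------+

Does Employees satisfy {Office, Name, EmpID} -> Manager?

Yes

(Office=628, Name=4, EmpID=i): rows 1, 2, 3, 6, 7, 12 → Manager = red, red, red, red, red, red ✓
(Office=615, Name=4, EmpID=i): rows 4, 9, 14 → Manager = black, black, black ✓
(Office=628, Name=4, EmpID=j): rows 5, 8, 10, 11, 13 → Manager = teal, teal, teal, teal, teal ✓
Every {Office, Name, EmpID} value is associated with a single Manager value, so {Office, Name, EmpID} -> Manager holds.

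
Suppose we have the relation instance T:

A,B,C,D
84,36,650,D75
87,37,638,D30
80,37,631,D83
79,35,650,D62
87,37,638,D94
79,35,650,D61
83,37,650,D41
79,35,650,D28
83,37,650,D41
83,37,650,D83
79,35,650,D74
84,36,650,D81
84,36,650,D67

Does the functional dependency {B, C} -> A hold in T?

Yes

(B=36, C=650): 3 rows → A = 84, 84, 84 ✓
(B=37, C=638): 2 rows → A = 87, 87 ✓
(B=37, C=631): 1 row → A = 80 ✓
(B=35, C=650): 4 rows → A = 79, 79, 79, 79 ✓
(B=37, C=650): 3 rows → A = 83, 83, 83 ✓
Every {B, C} value is associated with a single A value, so {B, C} -> A holds.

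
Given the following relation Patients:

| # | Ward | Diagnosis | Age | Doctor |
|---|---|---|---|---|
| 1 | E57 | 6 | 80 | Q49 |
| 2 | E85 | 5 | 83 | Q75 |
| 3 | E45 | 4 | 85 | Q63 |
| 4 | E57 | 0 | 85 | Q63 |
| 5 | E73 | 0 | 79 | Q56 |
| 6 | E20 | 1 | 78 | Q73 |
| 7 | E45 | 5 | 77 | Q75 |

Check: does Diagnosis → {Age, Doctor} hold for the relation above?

No

Diagnosis=6: row 1 → {Age,Doctor} = (80, Q49) ✓
Diagnosis=5: rows 2, 7 → {Age,Doctor} takes values {(83, Q75), (77, Q75)} — violation
Diagnosis=4: row 3 → {Age,Doctor} = (85, Q63) ✓
Diagnosis=0: rows 4, 5 → {Age,Doctor} takes values {(85, Q63), (79, Q56)} — violation
Diagnosis=1: row 6 → {Age,Doctor} = (78, Q73) ✓
Two rows agree on Diagnosis but differ on {Age, Doctor}, so Diagnosis → {Age, Doctor} does not hold.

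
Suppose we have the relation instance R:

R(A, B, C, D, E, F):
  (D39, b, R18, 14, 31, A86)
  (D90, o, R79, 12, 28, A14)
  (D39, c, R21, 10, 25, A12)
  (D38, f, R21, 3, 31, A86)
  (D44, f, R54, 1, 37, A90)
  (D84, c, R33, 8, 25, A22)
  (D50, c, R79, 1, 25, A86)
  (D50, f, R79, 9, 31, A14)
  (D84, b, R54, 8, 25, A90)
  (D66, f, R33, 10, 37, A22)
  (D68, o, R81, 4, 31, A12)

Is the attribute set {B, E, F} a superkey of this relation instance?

Yes

All 11 rows have distinct {B, E, F} values, so {B, E, F} → (all attributes) holds and {B, E, F} is a superkey.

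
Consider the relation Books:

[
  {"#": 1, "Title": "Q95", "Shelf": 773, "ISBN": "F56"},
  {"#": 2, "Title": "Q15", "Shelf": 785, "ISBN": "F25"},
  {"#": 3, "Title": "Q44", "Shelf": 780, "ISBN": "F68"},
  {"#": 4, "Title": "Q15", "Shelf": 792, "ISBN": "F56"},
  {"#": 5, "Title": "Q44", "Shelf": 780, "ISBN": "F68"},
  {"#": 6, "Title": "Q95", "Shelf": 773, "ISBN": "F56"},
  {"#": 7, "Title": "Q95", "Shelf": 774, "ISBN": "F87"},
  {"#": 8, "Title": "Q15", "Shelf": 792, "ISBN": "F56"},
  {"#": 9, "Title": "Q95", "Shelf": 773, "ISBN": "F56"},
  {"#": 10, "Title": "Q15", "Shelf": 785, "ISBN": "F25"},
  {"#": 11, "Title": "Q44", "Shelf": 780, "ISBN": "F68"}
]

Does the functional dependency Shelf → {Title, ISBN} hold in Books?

Yes

Shelf=773: rows 1, 6, 9 → {Title,ISBN} = (Q95, F56), (Q95, F56), (Q95, F56) ✓
Shelf=785: rows 2, 10 → {Title,ISBN} = (Q15, F25), (Q15, F25) ✓
Shelf=780: rows 3, 5, 11 → {Title,ISBN} = (Q44, F68), (Q44, F68), (Q44, F68) ✓
Shelf=792: rows 4, 8 → {Title,ISBN} = (Q15, F56), (Q15, F56) ✓
Shelf=774: row 7 → {Title,ISBN} = (Q95, F87) ✓
Every Shelf value is associated with a single {Title, ISBN} value, so Shelf → {Title, ISBN} holds.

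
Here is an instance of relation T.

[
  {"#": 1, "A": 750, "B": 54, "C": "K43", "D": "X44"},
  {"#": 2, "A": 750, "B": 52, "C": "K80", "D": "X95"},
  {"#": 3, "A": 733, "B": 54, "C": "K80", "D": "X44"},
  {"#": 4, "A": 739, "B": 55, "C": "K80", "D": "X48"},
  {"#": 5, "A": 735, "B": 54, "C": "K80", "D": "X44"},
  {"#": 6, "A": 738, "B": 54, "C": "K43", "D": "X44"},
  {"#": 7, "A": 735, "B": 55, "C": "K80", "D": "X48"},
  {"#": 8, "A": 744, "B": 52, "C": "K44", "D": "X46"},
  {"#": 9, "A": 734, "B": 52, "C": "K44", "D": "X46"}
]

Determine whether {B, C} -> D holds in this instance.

Yes

(B=54, C=K43): rows 1, 6 → D = X44, X44 ✓
(B=52, C=K80): row 2 → D = X95 ✓
(B=54, C=K80): rows 3, 5 → D = X44, X44 ✓
(B=55, C=K80): rows 4, 7 → D = X48, X48 ✓
(B=52, C=K44): rows 8, 9 → D = X46, X46 ✓
Every {B, C} value is associated with a single D value, so {B, C} -> D holds.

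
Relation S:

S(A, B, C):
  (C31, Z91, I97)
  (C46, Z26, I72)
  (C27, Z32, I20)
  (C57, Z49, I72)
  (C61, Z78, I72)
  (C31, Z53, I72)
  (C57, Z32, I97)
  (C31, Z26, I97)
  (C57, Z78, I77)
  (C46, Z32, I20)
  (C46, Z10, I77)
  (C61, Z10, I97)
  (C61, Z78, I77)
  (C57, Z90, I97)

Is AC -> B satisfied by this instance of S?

(A=C31, C=I97): 2 rows → B takes values {Z91, Z26} — violation
(A=C46, C=I72): 1 row → B = Z26 ✓
(A=C27, C=I20): 1 row → B = Z32 ✓
(A=C57, C=I72): 1 row → B = Z49 ✓
(A=C61, C=I72): 1 row → B = Z78 ✓
(A=C31, C=I72): 1 row → B = Z53 ✓
(A=C57, C=I97): 2 rows → B takes values {Z32, Z90} — violation
(A=C57, C=I77): 1 row → B = Z78 ✓
(A=C46, C=I20): 1 row → B = Z32 ✓
(A=C46, C=I77): 1 row → B = Z10 ✓
(A=C61, C=I97): 1 row → B = Z10 ✓
(A=C61, C=I77): 1 row → B = Z78 ✓
Two rows agree on AC but differ on B, so AC -> B does not hold.

No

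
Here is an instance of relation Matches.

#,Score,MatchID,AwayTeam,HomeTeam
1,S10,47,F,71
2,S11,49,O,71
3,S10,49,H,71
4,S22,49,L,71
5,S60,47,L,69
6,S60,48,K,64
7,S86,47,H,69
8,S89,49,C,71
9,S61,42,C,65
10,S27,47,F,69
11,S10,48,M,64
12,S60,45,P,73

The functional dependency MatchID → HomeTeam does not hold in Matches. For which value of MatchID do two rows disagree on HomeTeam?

47

MatchID=47: rows 1, 5, 7, 10 → HomeTeam takes values {71, 69} — violation
MatchID=49: rows 2, 3, 4, 8 → HomeTeam = 71, 71, 71, 71 ✓
MatchID=48: rows 6, 11 → HomeTeam = 64, 64 ✓
MatchID=42: row 9 → HomeTeam = 65 ✓
MatchID=45: row 12 → HomeTeam = 73 ✓
The only MatchID value with inconsistent HomeTeam is MatchID=47.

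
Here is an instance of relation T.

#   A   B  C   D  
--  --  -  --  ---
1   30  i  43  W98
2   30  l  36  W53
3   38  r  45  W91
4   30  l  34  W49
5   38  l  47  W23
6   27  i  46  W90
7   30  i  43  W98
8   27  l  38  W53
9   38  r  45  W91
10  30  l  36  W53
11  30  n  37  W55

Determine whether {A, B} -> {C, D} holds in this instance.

No

(A=30, B=i): rows 1, 7 → {C,D} = (43, W98), (43, W98) ✓
(A=30, B=l): rows 2, 4, 10 → {C,D} takes values {(36, W53), (34, W49)} — violation
(A=38, B=r): rows 3, 9 → {C,D} = (45, W91), (45, W91) ✓
(A=38, B=l): row 5 → {C,D} = (47, W23) ✓
(A=27, B=i): row 6 → {C,D} = (46, W90) ✓
(A=27, B=l): row 8 → {C,D} = (38, W53) ✓
(A=30, B=n): row 11 → {C,D} = (37, W55) ✓
Two rows agree on {A, B} but differ on {C, D}, so {A, B} -> {C, D} does not hold.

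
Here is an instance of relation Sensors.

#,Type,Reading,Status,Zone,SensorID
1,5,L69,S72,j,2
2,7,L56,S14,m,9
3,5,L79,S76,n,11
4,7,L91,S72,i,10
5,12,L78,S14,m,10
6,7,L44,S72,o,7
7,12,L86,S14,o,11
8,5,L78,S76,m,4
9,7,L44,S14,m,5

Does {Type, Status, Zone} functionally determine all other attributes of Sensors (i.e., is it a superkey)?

No

Rows 2 and 9 have the same {Type, Status, Zone} value (Type=7, Status=S14, Zone=m) but are distinct tuples, so {Type, Status, Zone} does not determine every attribute — not a superkey.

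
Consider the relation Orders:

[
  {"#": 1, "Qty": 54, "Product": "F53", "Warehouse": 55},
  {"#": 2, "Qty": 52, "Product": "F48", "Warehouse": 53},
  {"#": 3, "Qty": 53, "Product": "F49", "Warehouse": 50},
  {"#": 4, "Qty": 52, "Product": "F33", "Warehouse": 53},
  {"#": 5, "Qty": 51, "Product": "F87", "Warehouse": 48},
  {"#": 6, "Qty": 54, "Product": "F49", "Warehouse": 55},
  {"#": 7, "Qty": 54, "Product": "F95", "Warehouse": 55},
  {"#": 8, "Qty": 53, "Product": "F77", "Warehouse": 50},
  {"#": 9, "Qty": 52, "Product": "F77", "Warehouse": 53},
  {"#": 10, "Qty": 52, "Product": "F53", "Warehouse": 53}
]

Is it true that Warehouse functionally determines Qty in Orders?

Warehouse=55: rows 1, 6, 7 → Qty = 54, 54, 54 ✓
Warehouse=53: rows 2, 4, 9, 10 → Qty = 52, 52, 52, 52 ✓
Warehouse=50: rows 3, 8 → Qty = 53, 53 ✓
Warehouse=48: row 5 → Qty = 51 ✓
Every Warehouse value is associated with a single Qty value, so Warehouse → Qty holds.

Yes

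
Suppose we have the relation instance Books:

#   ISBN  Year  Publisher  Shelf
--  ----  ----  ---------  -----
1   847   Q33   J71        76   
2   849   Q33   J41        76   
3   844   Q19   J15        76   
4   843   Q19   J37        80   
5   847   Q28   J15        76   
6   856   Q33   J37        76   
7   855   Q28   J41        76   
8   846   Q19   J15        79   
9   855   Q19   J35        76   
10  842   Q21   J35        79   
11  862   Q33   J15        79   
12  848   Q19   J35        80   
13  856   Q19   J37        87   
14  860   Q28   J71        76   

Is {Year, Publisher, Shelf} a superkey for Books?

Yes

All 14 rows have distinct {Year, Publisher, Shelf} values, so {Year, Publisher, Shelf} → (all attributes) holds and {Year, Publisher, Shelf} is a superkey.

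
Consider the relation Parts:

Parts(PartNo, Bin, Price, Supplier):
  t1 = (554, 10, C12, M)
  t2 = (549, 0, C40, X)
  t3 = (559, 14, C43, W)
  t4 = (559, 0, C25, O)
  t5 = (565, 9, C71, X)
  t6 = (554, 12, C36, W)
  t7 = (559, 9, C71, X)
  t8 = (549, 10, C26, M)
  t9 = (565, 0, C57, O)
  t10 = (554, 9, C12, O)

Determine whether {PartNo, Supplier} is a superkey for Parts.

Yes

All 10 rows have distinct {PartNo, Supplier} values, so {PartNo, Supplier} → (all attributes) holds and {PartNo, Supplier} is a superkey.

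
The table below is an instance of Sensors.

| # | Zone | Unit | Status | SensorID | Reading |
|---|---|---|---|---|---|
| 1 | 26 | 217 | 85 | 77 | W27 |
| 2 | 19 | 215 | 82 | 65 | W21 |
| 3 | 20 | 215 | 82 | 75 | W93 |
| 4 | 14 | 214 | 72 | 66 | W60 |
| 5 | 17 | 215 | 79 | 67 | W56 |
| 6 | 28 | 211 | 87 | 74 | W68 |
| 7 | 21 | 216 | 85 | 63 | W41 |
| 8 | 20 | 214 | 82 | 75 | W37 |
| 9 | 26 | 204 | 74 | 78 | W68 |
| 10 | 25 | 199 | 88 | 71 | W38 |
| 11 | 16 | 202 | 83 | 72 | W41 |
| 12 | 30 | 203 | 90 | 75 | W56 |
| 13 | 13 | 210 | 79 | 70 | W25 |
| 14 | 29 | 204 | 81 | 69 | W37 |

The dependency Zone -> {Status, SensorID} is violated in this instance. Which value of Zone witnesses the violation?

Zone=26: rows 1, 9 → {Status,SensorID} takes values {(85, 77), (74, 78)} — violation
Zone=19: row 2 → {Status,SensorID} = (82, 65) ✓
Zone=20: rows 3, 8 → {Status,SensorID} = (82, 75), (82, 75) ✓
Zone=14: row 4 → {Status,SensorID} = (72, 66) ✓
Zone=17: row 5 → {Status,SensorID} = (79, 67) ✓
Zone=28: row 6 → {Status,SensorID} = (87, 74) ✓
Zone=21: row 7 → {Status,SensorID} = (85, 63) ✓
Zone=25: row 10 → {Status,SensorID} = (88, 71) ✓
Zone=16: row 11 → {Status,SensorID} = (83, 72) ✓
Zone=30: row 12 → {Status,SensorID} = (90, 75) ✓
Zone=13: row 13 → {Status,SensorID} = (79, 70) ✓
Zone=29: row 14 → {Status,SensorID} = (81, 69) ✓
The only Zone value with inconsistent RHS is Zone=26.

26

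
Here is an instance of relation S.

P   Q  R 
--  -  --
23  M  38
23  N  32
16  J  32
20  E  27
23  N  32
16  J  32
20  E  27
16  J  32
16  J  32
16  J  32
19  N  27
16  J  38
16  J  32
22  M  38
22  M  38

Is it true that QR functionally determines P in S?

(Q=M, R=38): 3 rows → P takes values {23, 22} — violation
(Q=N, R=32): 2 rows → P = 23, 23 ✓
(Q=J, R=32): 6 rows → P = 16, 16, 16, 16, 16, 16 ✓
(Q=E, R=27): 2 rows → P = 20, 20 ✓
(Q=N, R=27): 1 row → P = 19 ✓
(Q=J, R=38): 1 row → P = 16 ✓
Two rows agree on QR but differ on P, so QR -> P does not hold.

No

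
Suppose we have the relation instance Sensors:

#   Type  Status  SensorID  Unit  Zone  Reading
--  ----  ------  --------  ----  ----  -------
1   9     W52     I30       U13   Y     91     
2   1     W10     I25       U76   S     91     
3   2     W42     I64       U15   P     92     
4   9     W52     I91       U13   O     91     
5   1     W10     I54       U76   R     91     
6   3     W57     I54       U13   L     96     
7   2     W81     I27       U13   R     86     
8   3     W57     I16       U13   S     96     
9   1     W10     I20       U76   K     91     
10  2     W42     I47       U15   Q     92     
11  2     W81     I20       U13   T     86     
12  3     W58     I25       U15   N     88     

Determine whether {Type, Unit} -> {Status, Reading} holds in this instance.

(Type=9, Unit=U13): rows 1, 4 → {Status,Reading} = (W52, 91), (W52, 91) ✓
(Type=1, Unit=U76): rows 2, 5, 9 → {Status,Reading} = (W10, 91), (W10, 91), (W10, 91) ✓
(Type=2, Unit=U15): rows 3, 10 → {Status,Reading} = (W42, 92), (W42, 92) ✓
(Type=3, Unit=U13): rows 6, 8 → {Status,Reading} = (W57, 96), (W57, 96) ✓
(Type=2, Unit=U13): rows 7, 11 → {Status,Reading} = (W81, 86), (W81, 86) ✓
(Type=3, Unit=U15): row 12 → {Status,Reading} = (W58, 88) ✓
Every {Type, Unit} value is associated with a single {Status, Reading} value, so {Type, Unit} -> {Status, Reading} holds.

Yes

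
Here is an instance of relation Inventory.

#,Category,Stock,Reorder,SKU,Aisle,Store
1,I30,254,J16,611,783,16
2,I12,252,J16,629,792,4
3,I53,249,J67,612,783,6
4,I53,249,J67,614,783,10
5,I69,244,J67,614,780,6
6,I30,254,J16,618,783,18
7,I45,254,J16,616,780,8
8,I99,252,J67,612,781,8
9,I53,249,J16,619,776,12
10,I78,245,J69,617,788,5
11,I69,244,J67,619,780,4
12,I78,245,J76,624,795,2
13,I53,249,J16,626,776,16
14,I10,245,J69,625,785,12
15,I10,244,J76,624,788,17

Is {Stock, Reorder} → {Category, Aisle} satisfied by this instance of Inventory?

(Stock=254, Reorder=J16): rows 1, 6, 7 → {Category,Aisle} takes values {(I30, 783), (I45, 780)} — violation
(Stock=252, Reorder=J16): row 2 → {Category,Aisle} = (I12, 792) ✓
(Stock=249, Reorder=J67): rows 3, 4 → {Category,Aisle} = (I53, 783), (I53, 783) ✓
(Stock=244, Reorder=J67): rows 5, 11 → {Category,Aisle} = (I69, 780), (I69, 780) ✓
(Stock=252, Reorder=J67): row 8 → {Category,Aisle} = (I99, 781) ✓
(Stock=249, Reorder=J16): rows 9, 13 → {Category,Aisle} = (I53, 776), (I53, 776) ✓
(Stock=245, Reorder=J69): rows 10, 14 → {Category,Aisle} takes values {(I78, 788), (I10, 785)} — violation
(Stock=245, Reorder=J76): row 12 → {Category,Aisle} = (I78, 795) ✓
(Stock=244, Reorder=J76): row 15 → {Category,Aisle} = (I10, 788) ✓
Two rows agree on {Stock, Reorder} but differ on {Category, Aisle}, so {Stock, Reorder} → {Category, Aisle} does not hold.

No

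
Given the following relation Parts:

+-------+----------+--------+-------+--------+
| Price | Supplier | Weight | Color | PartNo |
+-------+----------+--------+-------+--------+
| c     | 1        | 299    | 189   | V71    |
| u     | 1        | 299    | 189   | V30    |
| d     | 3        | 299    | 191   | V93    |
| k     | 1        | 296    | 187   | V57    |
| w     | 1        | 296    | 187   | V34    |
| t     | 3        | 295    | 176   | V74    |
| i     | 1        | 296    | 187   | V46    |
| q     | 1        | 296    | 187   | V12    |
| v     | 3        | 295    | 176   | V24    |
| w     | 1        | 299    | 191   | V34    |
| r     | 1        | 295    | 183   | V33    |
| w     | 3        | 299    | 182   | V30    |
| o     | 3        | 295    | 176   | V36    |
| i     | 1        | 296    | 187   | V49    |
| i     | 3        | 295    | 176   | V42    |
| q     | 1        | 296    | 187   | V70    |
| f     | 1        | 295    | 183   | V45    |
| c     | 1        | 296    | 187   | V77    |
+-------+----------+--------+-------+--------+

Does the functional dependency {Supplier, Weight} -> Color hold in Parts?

No

(Supplier=1, Weight=299): 3 rows → Color takes values {189, 191} — violation
(Supplier=3, Weight=299): 2 rows → Color takes values {191, 182} — violation
(Supplier=1, Weight=296): 7 rows → Color = 187, 187, 187, 187, 187, 187, 187 ✓
(Supplier=3, Weight=295): 4 rows → Color = 176, 176, 176, 176 ✓
(Supplier=1, Weight=295): 2 rows → Color = 183, 183 ✓
Two rows agree on {Supplier, Weight} but differ on Color, so {Supplier, Weight} -> Color does not hold.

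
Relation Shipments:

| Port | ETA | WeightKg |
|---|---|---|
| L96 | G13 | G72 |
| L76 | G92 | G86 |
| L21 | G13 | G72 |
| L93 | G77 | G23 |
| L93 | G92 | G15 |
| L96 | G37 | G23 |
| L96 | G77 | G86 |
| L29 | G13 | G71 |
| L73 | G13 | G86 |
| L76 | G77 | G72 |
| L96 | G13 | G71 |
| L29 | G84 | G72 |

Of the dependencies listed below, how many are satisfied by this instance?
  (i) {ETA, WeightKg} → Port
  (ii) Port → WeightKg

(i) {ETA, WeightKg} → Port: (ETA=G13, WeightKg=G72): 2 rows → Port takes values {L96, L21} — violation; (ETA=G13, WeightKg=G71): 2 rows → Port takes values {L29, L96} — violation — fails.
(ii) Port → WeightKg: Port=L96: 4 rows → WeightKg takes values {G72, G23, G86, G71} — violation; Port=L76: 2 rows → WeightKg takes values {G86, G72} — violation; Port=L93: 2 rows → WeightKg takes values {G23, G15} — violation; Port=L29: 2 rows → WeightKg takes values {G71, G72} — violation — fails.
None of the 2 dependencies hold.

0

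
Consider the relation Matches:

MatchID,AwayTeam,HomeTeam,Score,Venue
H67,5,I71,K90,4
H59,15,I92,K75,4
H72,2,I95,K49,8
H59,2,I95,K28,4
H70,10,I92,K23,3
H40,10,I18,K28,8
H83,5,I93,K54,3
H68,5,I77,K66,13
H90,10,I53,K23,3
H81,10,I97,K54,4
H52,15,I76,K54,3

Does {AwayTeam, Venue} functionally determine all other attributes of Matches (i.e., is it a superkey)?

No

Two distinct rows share (AwayTeam=10, Venue=3), so {AwayTeam, Venue} does not determine every attribute — not a superkey.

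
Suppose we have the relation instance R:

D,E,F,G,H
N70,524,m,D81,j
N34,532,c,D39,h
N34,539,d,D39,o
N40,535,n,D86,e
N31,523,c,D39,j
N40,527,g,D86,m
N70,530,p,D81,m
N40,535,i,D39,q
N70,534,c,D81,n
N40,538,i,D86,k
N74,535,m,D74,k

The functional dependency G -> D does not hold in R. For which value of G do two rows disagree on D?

D39

G=D81: 3 rows → D = N70, N70, N70 ✓
G=D39: 4 rows → D takes values {N34, N31, N40} — violation
G=D86: 3 rows → D = N40, N40, N40 ✓
G=D74: 1 row → D = N74 ✓
The only G value with inconsistent D is G=D39.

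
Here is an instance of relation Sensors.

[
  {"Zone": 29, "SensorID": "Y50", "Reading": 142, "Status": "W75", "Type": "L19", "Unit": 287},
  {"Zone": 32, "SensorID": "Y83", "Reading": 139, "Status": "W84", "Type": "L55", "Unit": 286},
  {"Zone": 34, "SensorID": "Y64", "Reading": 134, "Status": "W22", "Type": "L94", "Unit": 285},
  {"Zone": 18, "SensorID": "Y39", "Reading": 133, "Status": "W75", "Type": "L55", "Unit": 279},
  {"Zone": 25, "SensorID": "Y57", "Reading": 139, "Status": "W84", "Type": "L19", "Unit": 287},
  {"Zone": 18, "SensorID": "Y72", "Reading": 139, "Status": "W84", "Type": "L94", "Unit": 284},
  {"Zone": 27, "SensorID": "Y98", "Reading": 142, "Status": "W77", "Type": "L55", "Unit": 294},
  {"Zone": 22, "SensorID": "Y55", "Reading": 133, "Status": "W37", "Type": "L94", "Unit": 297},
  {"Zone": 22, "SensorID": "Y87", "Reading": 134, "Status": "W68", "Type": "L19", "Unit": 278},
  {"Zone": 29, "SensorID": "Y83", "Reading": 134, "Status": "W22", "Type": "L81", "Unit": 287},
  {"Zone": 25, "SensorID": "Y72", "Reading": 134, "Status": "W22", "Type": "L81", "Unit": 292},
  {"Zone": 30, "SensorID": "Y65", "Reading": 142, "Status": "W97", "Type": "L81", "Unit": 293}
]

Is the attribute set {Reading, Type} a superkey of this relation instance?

No

Two distinct rows share (Reading=134, Type=L81), so {Reading, Type} does not determine every attribute — not a superkey.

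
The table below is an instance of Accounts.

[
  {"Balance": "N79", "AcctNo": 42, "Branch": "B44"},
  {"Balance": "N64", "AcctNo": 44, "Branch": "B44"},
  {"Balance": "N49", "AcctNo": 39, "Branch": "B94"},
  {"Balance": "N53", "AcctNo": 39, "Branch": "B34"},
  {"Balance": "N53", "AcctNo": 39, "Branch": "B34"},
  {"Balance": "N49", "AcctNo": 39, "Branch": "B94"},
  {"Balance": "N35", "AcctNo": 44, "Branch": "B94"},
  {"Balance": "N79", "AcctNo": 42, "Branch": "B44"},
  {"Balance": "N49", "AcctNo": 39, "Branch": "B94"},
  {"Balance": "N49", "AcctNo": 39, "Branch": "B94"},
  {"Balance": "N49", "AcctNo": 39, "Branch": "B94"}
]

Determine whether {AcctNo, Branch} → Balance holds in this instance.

Yes

(AcctNo=42, Branch=B44): 2 rows → Balance = N79, N79 ✓
(AcctNo=44, Branch=B44): 1 row → Balance = N64 ✓
(AcctNo=39, Branch=B94): 5 rows → Balance = N49, N49, N49, N49, N49 ✓
(AcctNo=39, Branch=B34): 2 rows → Balance = N53, N53 ✓
(AcctNo=44, Branch=B94): 1 row → Balance = N35 ✓
Every {AcctNo, Branch} value is associated with a single Balance value, so {AcctNo, Branch} → Balance holds.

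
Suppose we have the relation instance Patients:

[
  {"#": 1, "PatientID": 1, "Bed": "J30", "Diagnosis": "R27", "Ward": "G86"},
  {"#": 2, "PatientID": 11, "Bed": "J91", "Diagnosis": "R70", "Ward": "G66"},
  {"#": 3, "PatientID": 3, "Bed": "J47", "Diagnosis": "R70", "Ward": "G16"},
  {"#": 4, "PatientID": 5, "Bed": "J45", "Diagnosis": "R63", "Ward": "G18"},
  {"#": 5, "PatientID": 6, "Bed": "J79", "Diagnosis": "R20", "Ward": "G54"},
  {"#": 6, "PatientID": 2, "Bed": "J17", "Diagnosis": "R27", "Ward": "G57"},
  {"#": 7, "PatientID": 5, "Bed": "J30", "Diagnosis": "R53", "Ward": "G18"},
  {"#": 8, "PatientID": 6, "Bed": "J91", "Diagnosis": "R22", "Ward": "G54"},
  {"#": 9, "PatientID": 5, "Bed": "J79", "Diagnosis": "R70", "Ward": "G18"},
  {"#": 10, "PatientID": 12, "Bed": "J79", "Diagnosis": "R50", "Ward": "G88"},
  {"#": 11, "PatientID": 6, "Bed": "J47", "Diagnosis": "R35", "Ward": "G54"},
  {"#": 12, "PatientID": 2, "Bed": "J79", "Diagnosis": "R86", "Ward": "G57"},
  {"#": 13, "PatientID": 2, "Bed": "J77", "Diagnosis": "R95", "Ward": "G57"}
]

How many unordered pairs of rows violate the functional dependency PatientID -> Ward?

0

PatientID=5: all 3 rows agree on Ward — 0 pairs.
PatientID=6: all 3 rows agree on Ward — 0 pairs.
PatientID=2: all 3 rows agree on Ward — 0 pairs.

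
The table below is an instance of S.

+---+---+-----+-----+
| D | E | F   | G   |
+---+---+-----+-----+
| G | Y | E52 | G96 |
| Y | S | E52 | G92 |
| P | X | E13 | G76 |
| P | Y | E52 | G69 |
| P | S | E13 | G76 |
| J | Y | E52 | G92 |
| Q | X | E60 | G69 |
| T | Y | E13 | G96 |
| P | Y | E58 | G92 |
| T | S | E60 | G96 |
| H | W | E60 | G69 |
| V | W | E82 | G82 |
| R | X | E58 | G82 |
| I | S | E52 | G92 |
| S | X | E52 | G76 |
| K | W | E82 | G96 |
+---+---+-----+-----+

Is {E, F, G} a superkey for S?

No

Two distinct rows share (E=S, F=E52, G=G92), so {E, F, G} does not determine every attribute — not a superkey.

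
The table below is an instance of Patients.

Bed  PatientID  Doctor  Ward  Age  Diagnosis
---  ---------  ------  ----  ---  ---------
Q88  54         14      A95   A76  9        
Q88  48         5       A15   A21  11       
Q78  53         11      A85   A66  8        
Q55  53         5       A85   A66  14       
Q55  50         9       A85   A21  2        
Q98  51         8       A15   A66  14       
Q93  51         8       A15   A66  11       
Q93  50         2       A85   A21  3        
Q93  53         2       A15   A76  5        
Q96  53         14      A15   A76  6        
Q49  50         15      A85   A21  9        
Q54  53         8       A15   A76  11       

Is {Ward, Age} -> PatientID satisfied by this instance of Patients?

Yes

(Ward=A95, Age=A76): 1 row → PatientID = 54 ✓
(Ward=A15, Age=A21): 1 row → PatientID = 48 ✓
(Ward=A85, Age=A66): 2 rows → PatientID = 53, 53 ✓
(Ward=A85, Age=A21): 3 rows → PatientID = 50, 50, 50 ✓
(Ward=A15, Age=A66): 2 rows → PatientID = 51, 51 ✓
(Ward=A15, Age=A76): 3 rows → PatientID = 53, 53, 53 ✓
Every {Ward, Age} value is associated with a single PatientID value, so {Ward, Age} -> PatientID holds.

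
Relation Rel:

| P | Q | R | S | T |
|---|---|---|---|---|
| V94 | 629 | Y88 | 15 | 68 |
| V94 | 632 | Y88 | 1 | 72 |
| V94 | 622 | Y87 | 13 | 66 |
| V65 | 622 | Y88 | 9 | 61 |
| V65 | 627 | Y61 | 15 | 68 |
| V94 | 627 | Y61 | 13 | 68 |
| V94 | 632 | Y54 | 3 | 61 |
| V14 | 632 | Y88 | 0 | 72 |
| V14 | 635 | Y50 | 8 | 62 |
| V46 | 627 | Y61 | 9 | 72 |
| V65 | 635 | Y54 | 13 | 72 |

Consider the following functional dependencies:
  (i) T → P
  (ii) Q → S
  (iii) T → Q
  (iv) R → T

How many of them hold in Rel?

0

(i) T → P: T=68: 3 rows → P takes values {V94, V65} — violation; T=72: 4 rows → P takes values {V94, V14, V46, V65} — violation; T=61: 2 rows → P takes values {V65, V94} — violation — fails.
(ii) Q → S: Q=632: 3 rows → S takes values {1, 3, 0} — violation; Q=622: 2 rows → S takes values {13, 9} — violation; Q=627: 3 rows → S takes values {15, 13, 9} — violation; Q=635: 2 rows → S takes values {8, 13} — violation — fails.
(iii) T → Q: T=68: 3 rows → Q takes values {629, 627} — violation; T=72: 4 rows → Q takes values {632, 627, 635} — violation; T=61: 2 rows → Q takes values {622, 632} — violation — fails.
(iv) R → T: R=Y88: 4 rows → T takes values {68, 72, 61} — violation; R=Y61: 3 rows → T takes values {68, 72} — violation; R=Y54: 2 rows → T takes values {61, 72} — violation — fails.
None of the 4 dependencies hold.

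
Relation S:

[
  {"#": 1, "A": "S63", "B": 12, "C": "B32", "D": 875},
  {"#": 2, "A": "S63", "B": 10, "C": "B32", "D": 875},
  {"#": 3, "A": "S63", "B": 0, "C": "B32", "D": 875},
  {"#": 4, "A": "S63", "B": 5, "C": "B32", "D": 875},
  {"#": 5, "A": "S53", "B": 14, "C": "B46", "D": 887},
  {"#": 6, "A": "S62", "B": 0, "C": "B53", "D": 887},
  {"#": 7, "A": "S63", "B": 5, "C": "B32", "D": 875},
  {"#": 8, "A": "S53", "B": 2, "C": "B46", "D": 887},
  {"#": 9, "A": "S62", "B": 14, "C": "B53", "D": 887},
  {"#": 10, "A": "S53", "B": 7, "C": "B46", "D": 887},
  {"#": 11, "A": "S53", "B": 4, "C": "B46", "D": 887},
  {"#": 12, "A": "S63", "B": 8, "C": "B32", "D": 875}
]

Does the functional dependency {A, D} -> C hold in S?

(A=S63, D=875): rows 1, 2, 3, 4, 7, 12 → C = B32, B32, B32, B32, B32, B32 ✓
(A=S53, D=887): rows 5, 8, 10, 11 → C = B46, B46, B46, B46 ✓
(A=S62, D=887): rows 6, 9 → C = B53, B53 ✓
Every {A, D} value is associated with a single C value, so {A, D} -> C holds.

Yes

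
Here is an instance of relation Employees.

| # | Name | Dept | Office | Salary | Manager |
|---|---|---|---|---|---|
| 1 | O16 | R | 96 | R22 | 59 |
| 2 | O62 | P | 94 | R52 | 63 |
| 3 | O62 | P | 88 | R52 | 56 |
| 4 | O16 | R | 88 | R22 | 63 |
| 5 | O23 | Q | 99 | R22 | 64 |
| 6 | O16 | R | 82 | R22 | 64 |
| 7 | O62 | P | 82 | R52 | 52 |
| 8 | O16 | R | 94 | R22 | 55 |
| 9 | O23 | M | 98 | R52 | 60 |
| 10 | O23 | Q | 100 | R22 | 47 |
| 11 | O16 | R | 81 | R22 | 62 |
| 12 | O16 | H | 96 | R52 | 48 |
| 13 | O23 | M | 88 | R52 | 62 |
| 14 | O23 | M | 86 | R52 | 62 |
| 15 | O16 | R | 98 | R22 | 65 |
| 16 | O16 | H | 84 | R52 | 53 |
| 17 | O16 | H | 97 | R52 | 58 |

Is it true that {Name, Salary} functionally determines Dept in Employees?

(Name=O16, Salary=R22): rows 1, 4, 6, 8, 11, 15 → Dept = R, R, R, R, R, R ✓
(Name=O62, Salary=R52): rows 2, 3, 7 → Dept = P, P, P ✓
(Name=O23, Salary=R22): rows 5, 10 → Dept = Q, Q ✓
(Name=O23, Salary=R52): rows 9, 13, 14 → Dept = M, M, M ✓
(Name=O16, Salary=R52): rows 12, 16, 17 → Dept = H, H, H ✓
Every {Name, Salary} value is associated with a single Dept value, so {Name, Salary} -> Dept holds.

Yes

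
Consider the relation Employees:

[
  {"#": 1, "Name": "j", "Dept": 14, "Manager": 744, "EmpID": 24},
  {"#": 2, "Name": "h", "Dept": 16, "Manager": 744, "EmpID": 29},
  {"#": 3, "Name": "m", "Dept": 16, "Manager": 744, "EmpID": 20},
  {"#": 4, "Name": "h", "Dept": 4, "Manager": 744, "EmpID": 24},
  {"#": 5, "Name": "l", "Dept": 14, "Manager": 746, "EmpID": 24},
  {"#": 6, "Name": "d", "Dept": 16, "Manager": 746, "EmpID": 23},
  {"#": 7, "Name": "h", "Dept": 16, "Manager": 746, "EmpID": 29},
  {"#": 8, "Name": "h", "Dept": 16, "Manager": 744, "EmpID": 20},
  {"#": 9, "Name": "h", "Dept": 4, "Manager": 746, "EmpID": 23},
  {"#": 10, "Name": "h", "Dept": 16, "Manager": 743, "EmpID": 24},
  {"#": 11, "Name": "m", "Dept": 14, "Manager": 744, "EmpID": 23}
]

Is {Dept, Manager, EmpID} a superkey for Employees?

No

Rows 3 and 8 have the same {Dept, Manager, EmpID} value (Dept=16, Manager=744, EmpID=20) but are distinct tuples, so {Dept, Manager, EmpID} does not determine every attribute — not a superkey.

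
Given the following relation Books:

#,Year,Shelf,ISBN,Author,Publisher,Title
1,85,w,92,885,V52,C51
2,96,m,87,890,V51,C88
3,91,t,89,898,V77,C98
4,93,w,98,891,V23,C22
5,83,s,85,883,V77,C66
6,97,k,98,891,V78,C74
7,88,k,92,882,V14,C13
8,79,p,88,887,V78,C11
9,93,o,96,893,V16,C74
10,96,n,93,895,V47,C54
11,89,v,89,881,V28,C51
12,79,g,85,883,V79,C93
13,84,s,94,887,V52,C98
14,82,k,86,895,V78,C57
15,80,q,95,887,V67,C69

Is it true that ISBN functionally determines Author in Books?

ISBN=92: rows 1, 7 → Author takes values {885, 882} — violation
ISBN=87: row 2 → Author = 890 ✓
ISBN=89: rows 3, 11 → Author takes values {898, 881} — violation
ISBN=98: rows 4, 6 → Author = 891, 891 ✓
ISBN=85: rows 5, 12 → Author = 883, 883 ✓
ISBN=88: row 8 → Author = 887 ✓
ISBN=96: row 9 → Author = 893 ✓
ISBN=93: row 10 → Author = 895 ✓
ISBN=94: row 13 → Author = 887 ✓
ISBN=86: row 14 → Author = 895 ✓
ISBN=95: row 15 → Author = 887 ✓
Two rows agree on ISBN but differ on Author, so ISBN -> Author does not hold.

No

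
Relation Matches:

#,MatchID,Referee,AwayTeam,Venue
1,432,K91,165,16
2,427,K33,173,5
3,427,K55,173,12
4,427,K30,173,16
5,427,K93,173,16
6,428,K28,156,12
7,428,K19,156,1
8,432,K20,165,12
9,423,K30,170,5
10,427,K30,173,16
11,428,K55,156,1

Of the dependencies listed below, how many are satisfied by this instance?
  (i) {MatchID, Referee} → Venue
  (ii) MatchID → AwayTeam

(i) {MatchID, Referee} → Venue: every LHS value maps to a single RHS value — holds.
(ii) MatchID → AwayTeam: every LHS value maps to a single RHS value — holds.
2 of the 2 dependencies hold.

2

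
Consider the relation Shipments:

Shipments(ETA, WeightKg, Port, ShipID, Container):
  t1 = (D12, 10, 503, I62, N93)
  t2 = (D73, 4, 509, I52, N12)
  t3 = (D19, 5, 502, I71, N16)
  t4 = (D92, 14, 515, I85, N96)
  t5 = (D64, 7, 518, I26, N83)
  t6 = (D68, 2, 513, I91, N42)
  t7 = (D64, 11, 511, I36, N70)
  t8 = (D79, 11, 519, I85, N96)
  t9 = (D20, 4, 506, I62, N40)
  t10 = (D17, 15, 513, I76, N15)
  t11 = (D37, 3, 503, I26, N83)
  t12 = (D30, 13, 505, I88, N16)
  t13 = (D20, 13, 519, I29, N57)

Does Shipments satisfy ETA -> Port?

ETA=D12: row 1 → Port = 503 ✓
ETA=D73: row 2 → Port = 509 ✓
ETA=D19: row 3 → Port = 502 ✓
ETA=D92: row 4 → Port = 515 ✓
ETA=D64: rows 5, 7 → Port takes values {518, 511} — violation
ETA=D68: row 6 → Port = 513 ✓
ETA=D79: row 8 → Port = 519 ✓
ETA=D20: rows 9, 13 → Port takes values {506, 519} — violation
ETA=D17: row 10 → Port = 513 ✓
ETA=D37: row 11 → Port = 503 ✓
ETA=D30: row 12 → Port = 505 ✓
Two rows agree on ETA but differ on Port, so ETA -> Port does not hold.

No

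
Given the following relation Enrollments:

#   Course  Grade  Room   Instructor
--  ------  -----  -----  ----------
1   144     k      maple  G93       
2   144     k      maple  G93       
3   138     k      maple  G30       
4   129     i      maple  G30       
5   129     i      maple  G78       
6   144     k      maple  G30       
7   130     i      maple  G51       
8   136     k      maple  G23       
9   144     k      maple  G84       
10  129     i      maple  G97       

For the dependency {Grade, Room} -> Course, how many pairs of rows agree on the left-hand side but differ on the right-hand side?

(Grade=k, Room=maple): violating pairs (1,3), (1,8), (2,3), (2,8), (3,6), (3,8), (3,9), (6,8), (8,9) — 9 pairs.
(Grade=i, Room=maple): violating pairs (4,7), (5,7), (7,10) — 3 pairs.

12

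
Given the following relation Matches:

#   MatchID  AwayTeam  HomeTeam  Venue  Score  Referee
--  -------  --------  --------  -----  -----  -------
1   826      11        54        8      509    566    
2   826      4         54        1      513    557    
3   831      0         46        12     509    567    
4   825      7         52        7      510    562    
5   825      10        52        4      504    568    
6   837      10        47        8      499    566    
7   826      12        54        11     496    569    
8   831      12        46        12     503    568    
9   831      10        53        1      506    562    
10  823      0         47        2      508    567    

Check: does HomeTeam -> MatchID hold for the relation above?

HomeTeam=54: rows 1, 2, 7 → MatchID = 826, 826, 826 ✓
HomeTeam=46: rows 3, 8 → MatchID = 831, 831 ✓
HomeTeam=52: rows 4, 5 → MatchID = 825, 825 ✓
HomeTeam=47: rows 6, 10 → MatchID takes values {837, 823} — violation
HomeTeam=53: row 9 → MatchID = 831 ✓
Two rows agree on HomeTeam but differ on MatchID, so HomeTeam -> MatchID does not hold.

No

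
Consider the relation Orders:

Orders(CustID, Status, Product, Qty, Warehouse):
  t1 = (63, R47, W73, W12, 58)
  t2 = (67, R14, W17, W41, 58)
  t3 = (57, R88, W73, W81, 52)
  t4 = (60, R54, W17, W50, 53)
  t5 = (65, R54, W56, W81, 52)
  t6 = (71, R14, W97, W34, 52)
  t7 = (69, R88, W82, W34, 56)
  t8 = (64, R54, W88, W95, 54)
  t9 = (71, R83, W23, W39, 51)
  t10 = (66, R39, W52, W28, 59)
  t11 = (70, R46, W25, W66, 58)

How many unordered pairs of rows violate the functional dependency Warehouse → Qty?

5

Warehouse=58: violating pairs (1,2), (1,11), (2,11) — 3 pairs.
Warehouse=52: violating pairs (3,6), (5,6) — 2 pairs.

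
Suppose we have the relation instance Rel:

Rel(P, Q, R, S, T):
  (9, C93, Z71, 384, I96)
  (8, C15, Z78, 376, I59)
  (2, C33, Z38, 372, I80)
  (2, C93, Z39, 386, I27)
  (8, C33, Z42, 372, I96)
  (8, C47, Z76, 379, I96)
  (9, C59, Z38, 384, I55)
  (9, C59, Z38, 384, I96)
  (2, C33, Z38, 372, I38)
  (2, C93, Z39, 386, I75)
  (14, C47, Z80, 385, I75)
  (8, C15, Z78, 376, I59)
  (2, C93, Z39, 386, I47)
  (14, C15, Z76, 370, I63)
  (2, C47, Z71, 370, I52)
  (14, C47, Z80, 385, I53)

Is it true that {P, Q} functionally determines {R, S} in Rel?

Yes

(P=9, Q=C93): 1 row → {R,S} = (Z71, 384) ✓
(P=8, Q=C15): 2 rows → {R,S} = (Z78, 376), (Z78, 376) ✓
(P=2, Q=C33): 2 rows → {R,S} = (Z38, 372), (Z38, 372) ✓
(P=2, Q=C93): 3 rows → {R,S} = (Z39, 386), (Z39, 386), (Z39, 386) ✓
(P=8, Q=C33): 1 row → {R,S} = (Z42, 372) ✓
(P=8, Q=C47): 1 row → {R,S} = (Z76, 379) ✓
(P=9, Q=C59): 2 rows → {R,S} = (Z38, 384), (Z38, 384) ✓
(P=14, Q=C47): 2 rows → {R,S} = (Z80, 385), (Z80, 385) ✓
(P=14, Q=C15): 1 row → {R,S} = (Z76, 370) ✓
(P=2, Q=C47): 1 row → {R,S} = (Z71, 370) ✓
Every {P, Q} value is associated with a single {R, S} value, so {P, Q} → {R, S} holds.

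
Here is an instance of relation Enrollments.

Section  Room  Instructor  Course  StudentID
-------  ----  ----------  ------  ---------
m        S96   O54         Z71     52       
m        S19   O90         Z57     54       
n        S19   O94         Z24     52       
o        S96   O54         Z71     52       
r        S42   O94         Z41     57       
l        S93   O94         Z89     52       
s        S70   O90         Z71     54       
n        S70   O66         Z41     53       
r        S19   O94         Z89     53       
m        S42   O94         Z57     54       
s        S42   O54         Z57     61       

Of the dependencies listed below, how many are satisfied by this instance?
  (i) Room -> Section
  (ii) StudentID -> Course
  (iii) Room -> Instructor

(i) Room -> Section: Room=S96: 2 rows → Section takes values {m, o} — violation; Room=S19: 3 rows → Section takes values {m, n, r} — violation; Room=S42: 3 rows → Section takes values {r, m, s} — violation; Room=S70: 2 rows → Section takes values {s, n} — violation — fails.
(ii) StudentID -> Course: StudentID=52: 4 rows → Course takes values {Z71, Z24, Z89} — violation; StudentID=54: 3 rows → Course takes values {Z57, Z71} — violation; StudentID=53: 2 rows → Course takes values {Z41, Z89} — violation — fails.
(iii) Room -> Instructor: Room=S19: 3 rows → Instructor takes values {O90, O94} — violation; Room=S42: 3 rows → Instructor takes values {O94, O54} — violation; Room=S70: 2 rows → Instructor takes values {O90, O66} — violation — fails.
None of the 3 dependencies hold.

0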